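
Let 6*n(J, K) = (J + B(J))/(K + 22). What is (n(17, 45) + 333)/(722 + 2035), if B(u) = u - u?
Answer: 133883/1108314 ≈ 0.12080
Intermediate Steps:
B(u) = 0
n(J, K) = J/(6*(22 + K)) (n(J, K) = ((J + 0)/(K + 22))/6 = (J/(22 + K))/6 = J/(6*(22 + K)))
(n(17, 45) + 333)/(722 + 2035) = ((1/6)*17/(22 + 45) + 333)/(722 + 2035) = ((1/6)*17/67 + 333)/2757 = ((1/6)*17*(1/67) + 333)*(1/2757) = (17/402 + 333)*(1/2757) = (133883/402)*(1/2757) = 133883/1108314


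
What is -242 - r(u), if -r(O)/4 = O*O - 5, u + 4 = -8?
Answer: 314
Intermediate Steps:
u = -12 (u = -4 - 8 = -12)
r(O) = 20 - 4*O**2 (r(O) = -4*(O*O - 5) = -4*(O**2 - 5) = -4*(-5 + O**2) = 20 - 4*O**2)
-242 - r(u) = -242 - (20 - 4*(-12)**2) = -242 - (20 - 4*144) = -242 - (20 - 576) = -242 - 1*(-556) = -242 + 556 = 314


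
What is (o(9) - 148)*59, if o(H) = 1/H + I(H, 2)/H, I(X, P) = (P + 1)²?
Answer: -77998/9 ≈ -8666.4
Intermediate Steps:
I(X, P) = (1 + P)²
o(H) = 10/H (o(H) = 1/H + (1 + 2)²/H = 1/H + 3²/H = 1/H + 9/H = 10/H)
(o(9) - 148)*59 = (10/9 - 148)*59 = -1322/9*59 = -77998/9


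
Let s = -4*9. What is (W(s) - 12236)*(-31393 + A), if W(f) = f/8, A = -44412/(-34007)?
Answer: 26134381596059/68014 ≈ 3.8425e+8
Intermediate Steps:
A = 44412/34007 (A = -44412*(-1/34007) = 44412/34007 ≈ 1.3060)
s = -36
W(f) = f/8 (W(f) = f*(1/8) = f/8)
(W(s) - 12236)*(-31393 + A) = ((1/8)*(-36) - 12236)*(-31393 + 44412/34007) = (-9/2 - 12236)*(-1067537339/34007) = -24481/2*(-1067537339/34007) = 26134381596059/68014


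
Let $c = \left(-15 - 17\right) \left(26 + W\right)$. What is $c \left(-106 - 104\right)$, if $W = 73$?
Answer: $665280$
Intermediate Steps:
$c = -3168$ ($c = \left(-15 - 17\right) \left(26 + 73\right) = \left(-32\right) 99 = -3168$)
$c \left(-106 - 104\right) = - 3168 \left(-106 - 104\right) = \left(-3168\right) \left(-210\right) = 665280$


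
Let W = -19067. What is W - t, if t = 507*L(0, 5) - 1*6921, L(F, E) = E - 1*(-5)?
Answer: -17216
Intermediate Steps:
L(F, E) = 5 + E (L(F, E) = E + 5 = 5 + E)
t = -1851 (t = 507*(5 + 5) - 1*6921 = 507*10 - 6921 = 5070 - 6921 = -1851)
W - t = -19067 - 1*(-1851) = -19067 + 1851 = -17216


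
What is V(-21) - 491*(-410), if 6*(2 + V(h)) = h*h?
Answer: 402763/2 ≈ 2.0138e+5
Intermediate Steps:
V(h) = -2 + h²/6 (V(h) = -2 + (h*h)/6 = -2 + h²/6)
V(-21) - 491*(-410) = (-2 + (⅙)*(-21)²) - 491*(-410) = (-2 + (⅙)*441) + 201310 = (-2 + 147/2) + 201310 = 143/2 + 201310 = 402763/2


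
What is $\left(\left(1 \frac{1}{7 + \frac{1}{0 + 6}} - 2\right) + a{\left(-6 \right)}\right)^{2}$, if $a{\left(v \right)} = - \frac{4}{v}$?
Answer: $\frac{23716}{16641} \approx 1.4252$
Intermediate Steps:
$\left(\left(1 \frac{1}{7 + \frac{1}{0 + 6}} - 2\right) + a{\left(-6 \right)}\right)^{2} = \left(\left(1 \frac{1}{7 + \frac{1}{0 + 6}} - 2\right) - \frac{4}{-6}\right)^{2} = \left(\left(1 \frac{1}{7 + \frac{1}{6}} - 2\right) - - \frac{2}{3}\right)^{2} = \left(\left(1 \frac{1}{7 + \frac{1}{6}} - 2\right) + \frac{2}{3}\right)^{2} = \left(\left(1 \frac{1}{\frac{43}{6}} - 2\right) + \frac{2}{3}\right)^{2} = \left(\left(1 \cdot \frac{6}{43} - 2\right) + \frac{2}{3}\right)^{2} = \left(\left(\frac{6}{43} - 2\right) + \frac{2}{3}\right)^{2} = \left(- \frac{80}{43} + \frac{2}{3}\right)^{2} = \left(- \frac{154}{129}\right)^{2} = \frac{23716}{16641}$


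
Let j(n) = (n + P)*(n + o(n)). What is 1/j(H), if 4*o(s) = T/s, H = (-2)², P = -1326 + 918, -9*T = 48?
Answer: -3/4444 ≈ -0.00067507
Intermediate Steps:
T = -16/3 (T = -⅑*48 = -16/3 ≈ -5.3333)
P = -408
H = 4
o(s) = -4/(3*s) (o(s) = (-16/(3*s))/4 = -4/(3*s))
j(n) = (-408 + n)*(n - 4/(3*n)) (j(n) = (n - 408)*(n - 4/(3*n)) = (-408 + n)*(n - 4/(3*n)))
1/j(H) = 1/(-4/3 + 4² - 408*4 + 544/4) = 1/(-4/3 + 16 - 1632 + 544*(¼)) = 1/(-4/3 + 16 - 1632 + 136) = 1/(-4444/3) = -3/4444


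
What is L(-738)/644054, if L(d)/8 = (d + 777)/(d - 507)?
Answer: -52/133641205 ≈ -3.8910e-7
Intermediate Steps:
L(d) = 8*(777 + d)/(-507 + d) (L(d) = 8*((d + 777)/(d - 507)) = 8*((777 + d)/(-507 + d)) = 8*(777 + d)/(-507 + d))
L(-738)/644054 = (8*(777 - 738)/(-507 - 738))/644054 = (8*39/(-1245))*(1/644054) = (8*(-1/1245)*39)*(1/644054) = -104/415*1/644054 = -52/133641205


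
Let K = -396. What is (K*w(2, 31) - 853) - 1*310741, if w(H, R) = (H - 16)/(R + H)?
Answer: -311426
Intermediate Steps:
w(H, R) = (-16 + H)/(H + R)
(K*w(2, 31) - 853) - 1*310741 = (-396*(-16 + 2)/(2 + 31) - 853) - 1*310741 = (-396*(-14)/33 - 853) - 310741 = (-12*(-14) - 853) - 310741 = (-396*(-14/33) - 853) - 310741 = (168 - 853) - 310741 = -685 - 310741 = -311426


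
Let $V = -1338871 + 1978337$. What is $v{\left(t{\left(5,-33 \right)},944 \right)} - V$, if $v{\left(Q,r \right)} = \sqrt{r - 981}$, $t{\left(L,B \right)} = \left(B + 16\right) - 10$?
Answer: $-639466 + i \sqrt{37} \approx -6.3947 \cdot 10^{5} + 6.0828 i$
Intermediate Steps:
$t{\left(L,B \right)} = 6 + B$ ($t{\left(L,B \right)} = \left(16 + B\right) - 10 = 6 + B$)
$v{\left(Q,r \right)} = \sqrt{-981 + r}$
$V = 639466$
$v{\left(t{\left(5,-33 \right)},944 \right)} - V = \sqrt{-981 + 944} - 639466 = \sqrt{-37} - 639466 = i \sqrt{37} - 639466 = -639466 + i \sqrt{37}$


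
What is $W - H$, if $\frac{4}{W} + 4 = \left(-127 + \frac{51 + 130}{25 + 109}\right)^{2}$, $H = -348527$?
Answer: $\frac{98776993848439}{283412745} \approx 3.4853 \cdot 10^{5}$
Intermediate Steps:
$W = \frac{71824}{283412745}$ ($W = \frac{4}{-4 + \left(-127 + \frac{51 + 130}{25 + 109}\right)^{2}} = \frac{4}{-4 + \left(-127 + \frac{181}{134}\right)^{2}} = \frac{4}{-4 + \left(- \frac{16837}{134}\right)^{2}} = \frac{4}{-4 + \frac{283484569}{17956}} = \frac{4}{\frac{283412745}{17956}} = 4 \cdot \frac{17956}{283412745} = \frac{71824}{283412745} \approx 0.00025343$)
$W - H = \frac{71824}{283412745} - -348527 = \frac{71824}{283412745} + 348527 = \frac{98776993848439}{283412745}$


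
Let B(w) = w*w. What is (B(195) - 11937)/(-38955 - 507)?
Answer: -4348/6577 ≈ -0.66109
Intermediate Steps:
B(w) = w²
(B(195) - 11937)/(-38955 - 507) = (195² - 11937)/(-38955 - 507) = (38025 - 11937)/(-39462) = 26088*(-1/39462) = -4348/6577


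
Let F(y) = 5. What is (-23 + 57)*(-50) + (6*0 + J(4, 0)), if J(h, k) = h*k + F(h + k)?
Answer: -1695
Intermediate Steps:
J(h, k) = 5 + h*k (J(h, k) = h*k + 5 = 5 + h*k)
(-23 + 57)*(-50) + (6*0 + J(4, 0)) = (-23 + 57)*(-50) + (6*0 + (5 + 4*0)) = 34*(-50) + (0 + (5 + 0)) = -1700 + (0 + 5) = -1700 + 5 = -1695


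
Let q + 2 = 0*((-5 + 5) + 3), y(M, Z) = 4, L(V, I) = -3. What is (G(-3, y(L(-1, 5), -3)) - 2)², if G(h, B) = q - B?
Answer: 64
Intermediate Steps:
q = -2 (q = -2 + 0*((-5 + 5) + 3) = -2 + 0*(0 + 3) = -2 + 0*3 = -2 + 0 = -2)
G(h, B) = -2 - B
(G(-3, y(L(-1, 5), -3)) - 2)² = ((-2 - 1*4) - 2)² = ((-2 - 4) - 2)² = (-6 - 2)² = (-8)² = 64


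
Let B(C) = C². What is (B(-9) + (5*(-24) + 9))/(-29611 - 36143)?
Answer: 5/10959 ≈ 0.00045625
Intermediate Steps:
(B(-9) + (5*(-24) + 9))/(-29611 - 36143) = ((-9)² + (5*(-24) + 9))/(-29611 - 36143) = (81 + (-120 + 9))/(-65754) = (81 - 111)*(-1/65754) = -30*(-1/65754) = 5/10959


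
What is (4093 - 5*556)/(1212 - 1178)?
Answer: 1313/34 ≈ 38.618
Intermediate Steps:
(4093 - 5*556)/(1212 - 1178) = (4093 - 2780)/34 = 1313*(1/34) = 1313/34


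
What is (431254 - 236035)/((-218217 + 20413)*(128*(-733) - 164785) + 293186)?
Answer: 195219/51154187822 ≈ 3.8163e-6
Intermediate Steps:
(431254 - 236035)/((-218217 + 20413)*(128*(-733) - 164785) + 293186) = 195219/(-197804*(-93824 - 164785) + 293186) = 195219/(-197804*(-258609) + 293186) = 195219/(51153894636 + 293186) = 195219/51154187822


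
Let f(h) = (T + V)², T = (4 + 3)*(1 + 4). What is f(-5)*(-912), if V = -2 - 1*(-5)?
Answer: -1316928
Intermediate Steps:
V = 3 (V = -2 + 5 = 3)
T = 35 (T = 7*5 = 35)
f(h) = 1444 (f(h) = (35 + 3)² = 38² = 1444)
f(-5)*(-912) = 1444*(-912) = -1316928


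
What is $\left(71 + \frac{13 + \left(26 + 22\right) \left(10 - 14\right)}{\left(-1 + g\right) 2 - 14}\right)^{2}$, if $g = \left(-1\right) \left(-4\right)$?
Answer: $\frac{558009}{64} \approx 8718.9$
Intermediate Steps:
$g = 4$
$\left(71 + \frac{13 + \left(26 + 22\right) \left(10 - 14\right)}{\left(-1 + g\right) 2 - 14}\right)^{2} = \left(71 + \frac{13 + \left(26 + 22\right) \left(10 - 14\right)}{\left(-1 + 4\right) 2 - 14}\right)^{2} = \left(71 + \frac{13 + 48 \left(-4\right)}{3 \cdot 2 - 14}\right)^{2} = \left(71 + \frac{13 - 192}{6 - 14}\right)^{2} = \left(71 - \frac{179}{-8}\right)^{2} = \left(71 - - \frac{179}{8}\right)^{2} = \left(71 + \frac{179}{8}\right)^{2} = \left(\frac{747}{8}\right)^{2} = \frac{558009}{64}$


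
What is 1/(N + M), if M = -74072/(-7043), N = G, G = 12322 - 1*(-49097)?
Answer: 7043/432648089 ≈ 1.6279e-5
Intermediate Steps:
G = 61419 (G = 12322 + 49097 = 61419)
N = 61419
M = 74072/7043 (M = -74072*(-1/7043) = 74072/7043 ≈ 10.517)
1/(N + M) = 1/(61419 + 74072/7043) = 1/(432648089/7043) = 7043/432648089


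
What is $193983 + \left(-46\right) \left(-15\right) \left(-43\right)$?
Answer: $164313$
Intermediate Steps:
$193983 + \left(-46\right) \left(-15\right) \left(-43\right) = 193983 + 690 \left(-43\right) = 193983 - 29670 = 164313$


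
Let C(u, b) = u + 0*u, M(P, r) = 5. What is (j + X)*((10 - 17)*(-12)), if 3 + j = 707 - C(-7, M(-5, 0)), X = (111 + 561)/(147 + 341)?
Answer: 3650220/61 ≈ 59840.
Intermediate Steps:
C(u, b) = u (C(u, b) = u + 0 = u)
X = 84/61 (X = 672/488 = 672*(1/488) = 84/61 ≈ 1.3770)
j = 711 (j = -3 + (707 - 1*(-7)) = -3 + (707 + 7) = -3 + 714 = 711)
(j + X)*((10 - 17)*(-12)) = (711 + 84/61)*((10 - 17)*(-12)) = 43455*(-7*(-12))/61 = (43455/61)*84 = 3650220/61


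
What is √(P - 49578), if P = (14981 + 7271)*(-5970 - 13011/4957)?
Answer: I*√3266886897766086/4957 ≈ 11531.0*I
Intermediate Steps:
P = -658799409852/4957 (P = 22252*(-5970 - 13011*1/4957) = 22252*(-5970 - 13011/4957) = 22252*(-29606301/4957) = -658799409852/4957 ≈ -1.3290e+8)
√(P - 49578) = √(-658799409852/4957 - 49578) = √(-659045167998/4957) = I*√3266886897766086/4957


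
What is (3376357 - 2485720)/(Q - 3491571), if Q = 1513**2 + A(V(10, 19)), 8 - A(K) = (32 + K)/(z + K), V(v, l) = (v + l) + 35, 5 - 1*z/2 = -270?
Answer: -91141853/123045002 ≈ -0.74072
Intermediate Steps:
z = 550 (z = 10 - 2*(-270) = 10 + 540 = 550)
V(v, l) = 35 + l + v (V(v, l) = (l + v) + 35 = 35 + l + v)
A(K) = 8 - (32 + K)/(550 + K)
Q = 702777291/307 (Q = 1513**2 + 7*(624 + (35 + 19 + 10))/(550 + (35 + 19 + 10)) = 2289169 + 7*(624 + 64)/(550 + 64) = 2289169 + 7*688/614 = 2289169 + 7*(1/614)*688 = 2289169 + 2408/307 = 702777291/307 ≈ 2.2892e+6)
(3376357 - 2485720)/(Q - 3491571) = (3376357 - 2485720)/(702777291/307 - 3491571) = 890637/(-369135006/307) = 890637*(-307/369135006) = -91141853/123045002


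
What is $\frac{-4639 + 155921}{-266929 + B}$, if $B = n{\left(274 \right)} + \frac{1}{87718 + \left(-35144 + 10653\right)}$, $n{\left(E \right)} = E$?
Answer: $- \frac{4782553507}{8429897842} \approx -0.56733$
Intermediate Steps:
$B = \frac{17324199}{63227}$ ($B = 274 + \frac{1}{87718 + \left(-35144 + 10653\right)} = 274 + \frac{1}{87718 - 24491} = 274 + \frac{1}{63227} = \frac{17324199}{63227} \approx 274.0$)
$\frac{-4639 + 155921}{-266929 + B} = \frac{-4639 + 155921}{-266929 + \frac{17324199}{63227}} = \frac{151282}{- \frac{16859795684}{63227}} = 151282 \left(- \frac{63227}{16859795684}\right) = - \frac{4782553507}{8429897842}$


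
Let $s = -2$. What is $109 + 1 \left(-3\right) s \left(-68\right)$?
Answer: $-299$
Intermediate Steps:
$109 + 1 \left(-3\right) s \left(-68\right) = 109 + 1 \left(-3\right) \left(-2\right) \left(-68\right) = 109 + \left(-3\right) \left(-2\right) \left(-68\right) = 109 + 6 \left(-68\right) = 109 - 408 = -299$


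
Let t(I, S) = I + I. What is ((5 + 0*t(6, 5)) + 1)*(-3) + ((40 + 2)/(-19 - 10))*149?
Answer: -6780/29 ≈ -233.79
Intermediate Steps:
t(I, S) = 2*I
((5 + 0*t(6, 5)) + 1)*(-3) + ((40 + 2)/(-19 - 10))*149 = ((5 + 0*(2*6)) + 1)*(-3) + ((40 + 2)/(-19 - 10))*149 = ((5 + 0*12) + 1)*(-3) + (42/(-29))*149 = ((5 + 0) + 1)*(-3) + (42*(-1/29))*149 = (5 + 1)*(-3) - 42/29*149 = 6*(-3) - 6258/29 = -18 - 6258/29 = -6780/29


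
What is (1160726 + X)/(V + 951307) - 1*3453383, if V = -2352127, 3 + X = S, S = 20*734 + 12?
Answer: -322504609965/93388 ≈ -3.4534e+6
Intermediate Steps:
S = 14692 (S = 14680 + 12 = 14692)
X = 14689 (X = -3 + 14692 = 14689)
(1160726 + X)/(V + 951307) - 1*3453383 = (1160726 + 14689)/(-2352127 + 951307) - 1*3453383 = 1175415/(-1400820) - 3453383 = 1175415*(-1/1400820) - 3453383 = -78361/93388 - 3453383 = -322504609965/93388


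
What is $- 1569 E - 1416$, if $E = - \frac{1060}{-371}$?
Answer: $- \frac{41292}{7} \approx -5898.9$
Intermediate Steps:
$E = \frac{20}{7}$ ($E = \left(-1060\right) \left(- \frac{1}{371}\right) = \frac{20}{7} \approx 2.8571$)
$- 1569 E - 1416 = \left(-1569\right) \frac{20}{7} - 1416 = - \frac{31380}{7} - 1416 = - \frac{41292}{7}$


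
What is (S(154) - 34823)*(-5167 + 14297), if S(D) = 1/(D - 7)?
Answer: -46736287400/147 ≈ -3.1793e+8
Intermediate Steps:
S(D) = 1/(-7 + D)
(S(154) - 34823)*(-5167 + 14297) = (1/(-7 + 154) - 34823)*(-5167 + 14297) = (1/147 - 34823)*9130 = -5118980/147*9130 = -46736287400/147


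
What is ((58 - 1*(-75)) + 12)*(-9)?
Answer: -1305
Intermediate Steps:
((58 - 1*(-75)) + 12)*(-9) = ((58 + 75) + 12)*(-9) = (133 + 12)*(-9) = 145*(-9) = -1305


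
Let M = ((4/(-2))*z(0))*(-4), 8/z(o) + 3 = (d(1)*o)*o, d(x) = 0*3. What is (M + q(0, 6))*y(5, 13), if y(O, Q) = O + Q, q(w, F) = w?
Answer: -384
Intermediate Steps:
d(x) = 0
z(o) = -8/3 (z(o) = 8/(-3 + (0*o)*o) = 8/(-3 + 0*o) = 8/(-3 + 0) = 8/(-3) = 8*(-⅓) = -8/3)
M = -64/3 (M = ((4/(-2))*(-8/3))*(-4) = ((4*(-½))*(-8/3))*(-4) = -2*(-8/3)*(-4) = (16/3)*(-4) = -64/3 ≈ -21.333)
(M + q(0, 6))*y(5, 13) = (-64/3 + 0)*(5 + 13) = -64/3*18 = -384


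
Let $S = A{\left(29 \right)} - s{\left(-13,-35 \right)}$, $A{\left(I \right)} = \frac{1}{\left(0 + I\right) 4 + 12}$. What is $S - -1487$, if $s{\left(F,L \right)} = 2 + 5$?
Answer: $\frac{189441}{128} \approx 1480.0$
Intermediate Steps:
$s{\left(F,L \right)} = 7$
$A{\left(I \right)} = \frac{1}{12 + 4 I}$ ($A{\left(I \right)} = \frac{1}{I 4 + 12} = \frac{1}{4 I + 12} = \frac{1}{12 + 4 I}$)
$S = - \frac{895}{128}$ ($S = \frac{1}{4 \left(3 + 29\right)} - 7 = \frac{1}{4 \cdot 32} - 7 = \frac{1}{4} \cdot \frac{1}{32} - 7 = \frac{1}{128} - 7 = - \frac{895}{128} \approx -6.9922$)
$S - -1487 = - \frac{895}{128} - -1487 = - \frac{895}{128} + 1487 = \frac{189441}{128}$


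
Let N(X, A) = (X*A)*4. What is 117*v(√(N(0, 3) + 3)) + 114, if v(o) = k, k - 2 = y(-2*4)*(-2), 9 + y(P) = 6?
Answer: 1050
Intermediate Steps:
y(P) = -3 (y(P) = -9 + 6 = -3)
N(X, A) = 4*A*X (N(X, A) = (A*X)*4 = 4*A*X)
k = 8 (k = 2 - 3*(-2) = 2 + 6 = 8)
v(o) = 8
117*v(√(N(0, 3) + 3)) + 114 = 117*8 + 114 = 936 + 114 = 1050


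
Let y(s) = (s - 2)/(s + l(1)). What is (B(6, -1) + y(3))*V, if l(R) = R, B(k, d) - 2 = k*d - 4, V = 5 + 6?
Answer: -341/4 ≈ -85.250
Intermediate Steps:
V = 11
B(k, d) = -2 + d*k (B(k, d) = 2 + (k*d - 4) = 2 + (d*k - 4) = 2 + (-4 + d*k) = -2 + d*k)
y(s) = (-2 + s)/(1 + s) (y(s) = (s - 2)/(s + 1) = (-2 + s)/(1 + s))
(B(6, -1) + y(3))*V = ((-2 - 1*6) + (-2 + 3)/(1 + 3))*11 = ((-2 - 6) + 1/4)*11 = (-8 + (1/4)*1)*11 = (-8 + 1/4)*11 = -31/4*11 = -341/4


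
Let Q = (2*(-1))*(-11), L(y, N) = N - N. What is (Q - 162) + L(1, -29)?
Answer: -140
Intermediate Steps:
L(y, N) = 0
Q = 22 (Q = -2*(-11) = 22)
(Q - 162) + L(1, -29) = (22 - 162) + 0 = -140 + 0 = -140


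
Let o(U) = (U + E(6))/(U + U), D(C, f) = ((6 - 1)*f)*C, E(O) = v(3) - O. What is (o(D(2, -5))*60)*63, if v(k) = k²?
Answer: 8883/5 ≈ 1776.6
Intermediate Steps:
E(O) = 9 - O (E(O) = 3² - O = 9 - O)
D(C, f) = 5*C*f (D(C, f) = (5*f)*C = 5*C*f)
o(U) = (3 + U)/(2*U) (o(U) = (U + (9 - 1*6))/(U + U) = (U + (9 - 6))/((2*U)) = (U + 3)*(1/(2*U)) = (3 + U)*(1/(2*U)) = (3 + U)/(2*U))
(o(D(2, -5))*60)*63 = (((3 + 5*2*(-5))/(2*((5*2*(-5)))))*60)*63 = (((½)*(3 - 50)/(-50))*60)*63 = (((½)*(-1/50)*(-47))*60)*63 = ((47/100)*60)*63 = (141/5)*63 = 8883/5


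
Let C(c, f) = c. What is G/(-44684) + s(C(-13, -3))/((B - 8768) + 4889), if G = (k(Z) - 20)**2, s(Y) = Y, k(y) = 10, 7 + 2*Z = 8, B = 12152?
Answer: -352048/92417683 ≈ -0.0038093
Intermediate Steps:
Z = 1/2 (Z = -7/2 + (1/2)*8 = -7/2 + 4 = 1/2 ≈ 0.50000)
G = 100 (G = (10 - 20)**2 = (-10)**2 = 100)
G/(-44684) + s(C(-13, -3))/((B - 8768) + 4889) = 100/(-44684) - 13/((12152 - 8768) + 4889) = 100*(-1/44684) - 13/(3384 + 4889) = -25/11171 - 13/8273 = -352048/92417683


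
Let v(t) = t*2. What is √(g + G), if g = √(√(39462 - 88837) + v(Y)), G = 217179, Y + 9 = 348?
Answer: √(217179 + √(678 + 25*I*√79)) ≈ 466.05 + 0.005*I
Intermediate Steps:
Y = 339 (Y = -9 + 348 = 339)
v(t) = 2*t
g = √(678 + 25*I*√79) (g = √(√(39462 - 88837) + 2*339) = √(√(-49375) + 678) = √(25*I*√79 + 678) = √(678 + 25*I*√79) ≈ 26.377 + 4.2121*I)
√(g + G) = √(√(678 + 25*I*√79) + 217179) = √(217179 + √(678 + 25*I*√79))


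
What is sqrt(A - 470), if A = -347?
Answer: I*sqrt(817) ≈ 28.583*I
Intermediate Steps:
sqrt(A - 470) = sqrt(-347 - 470) = sqrt(-817) = I*sqrt(817)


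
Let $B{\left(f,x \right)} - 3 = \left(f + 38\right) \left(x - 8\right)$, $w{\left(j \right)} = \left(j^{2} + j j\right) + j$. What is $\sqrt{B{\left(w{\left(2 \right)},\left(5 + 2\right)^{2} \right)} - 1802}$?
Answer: $13$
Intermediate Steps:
$w{\left(j \right)} = j + 2 j^{2}$ ($w{\left(j \right)} = \left(j^{2} + j^{2}\right) + j = 2 j^{2} + j = j + 2 j^{2}$)
$B{\left(f,x \right)} = 3 + \left(-8 + x\right) \left(38 + f\right)$ ($B{\left(f,x \right)} = 3 + \left(f + 38\right) \left(x - 8\right) = 3 + \left(38 + f\right) \left(-8 + x\right) = 3 + \left(-8 + x\right) \left(38 + f\right)$)
$\sqrt{B{\left(w{\left(2 \right)},\left(5 + 2\right)^{2} \right)} - 1802} = \sqrt{\left(-301 - 8 \cdot 2 \left(1 + 2 \cdot 2\right) + 38 \left(5 + 2\right)^{2} + 2 \left(1 + 2 \cdot 2\right) \left(5 + 2\right)^{2}\right) - 1802} = \sqrt{\left(-301 - 8 \cdot 2 \left(1 + 4\right) + 38 \cdot 7^{2} + 2 \left(1 + 4\right) 7^{2}\right) - 1802} = \sqrt{\left(-301 - 8 \cdot 2 \cdot 5 + 38 \cdot 49 + 2 \cdot 5 \cdot 49\right) - 1802} = \sqrt{\left(-301 - 80 + 1862 + 10 \cdot 49\right) - 1802} = \sqrt{\left(-301 - 80 + 1862 + 490\right) - 1802} = \sqrt{1971 - 1802} = \sqrt{169} = 13$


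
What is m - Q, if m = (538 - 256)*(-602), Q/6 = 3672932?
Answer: -22207356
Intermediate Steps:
Q = 22037592 (Q = 6*3672932 = 22037592)
m = -169764 (m = 282*(-602) = -169764)
m - Q = -169764 - 1*22037592 = -169764 - 22037592 = -22207356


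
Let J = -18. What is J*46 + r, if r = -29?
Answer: -857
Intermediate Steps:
J*46 + r = -18*46 - 29 = -828 - 29 = -857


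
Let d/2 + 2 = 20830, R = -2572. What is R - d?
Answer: -44228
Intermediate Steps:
d = 41656 (d = -4 + 2*20830 = -4 + 41660 = 41656)
R - d = -2572 - 1*41656 = -2572 - 41656 = -44228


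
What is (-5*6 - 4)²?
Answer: 1156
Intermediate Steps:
(-5*6 - 4)² = (-30 - 4)² = (-34)² = 1156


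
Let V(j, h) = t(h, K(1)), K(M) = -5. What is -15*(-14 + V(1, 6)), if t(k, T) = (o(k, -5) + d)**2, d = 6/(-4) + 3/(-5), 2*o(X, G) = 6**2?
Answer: -71643/20 ≈ -3582.1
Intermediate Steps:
o(X, G) = 18 (o(X, G) = (1/2)*6**2 = (1/2)*36 = 18)
d = -21/10 (d = 6*(-1/4) + 3*(-1/5) = -3/2 - 3/5 = -21/10 ≈ -2.1000)
t(k, T) = 25281/100 (t(k, T) = (18 - 21/10)**2 = (159/10)**2 = 25281/100)
V(j, h) = 25281/100
-15*(-14 + V(1, 6)) = -15*(-14 + 25281/100) = -15*23881/100 = -71643/20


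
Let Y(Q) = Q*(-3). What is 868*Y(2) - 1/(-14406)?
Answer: -75026447/14406 ≈ -5208.0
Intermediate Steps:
Y(Q) = -3*Q
868*Y(2) - 1/(-14406) = 868*(-3*2) - 1/(-14406) = 868*(-6) - 1*(-1/14406) = -5208 + 1/14406 = -75026447/14406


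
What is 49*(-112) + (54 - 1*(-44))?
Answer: -5390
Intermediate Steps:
49*(-112) + (54 - 1*(-44)) = -5488 + (54 + 44) = -5488 + 98 = -5390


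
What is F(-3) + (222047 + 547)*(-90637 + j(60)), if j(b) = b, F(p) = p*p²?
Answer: -20161896765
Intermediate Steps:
F(p) = p³
F(-3) + (222047 + 547)*(-90637 + j(60)) = (-3)³ + (222047 + 547)*(-90637 + 60) = -27 + 222594*(-90577) = -27 - 20161896738 = -20161896765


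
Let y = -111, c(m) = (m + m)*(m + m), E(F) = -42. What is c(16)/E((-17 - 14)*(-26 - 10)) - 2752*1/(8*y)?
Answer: -5512/259 ≈ -21.282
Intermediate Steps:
c(m) = 4*m**2 (c(m) = (2*m)*(2*m) = 4*m**2)
c(16)/E((-17 - 14)*(-26 - 10)) - 2752*1/(8*y) = (4*16**2)/(-42) - 2752/(8*(-111)) = (4*256)*(-1/42) - 2752/(-888) = 1024*(-1/42) - 2752*(-1/888) = -512/21 + 344/111 = -5512/259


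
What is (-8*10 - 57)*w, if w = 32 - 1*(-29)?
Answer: -8357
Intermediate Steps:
w = 61 (w = 32 + 29 = 61)
(-8*10 - 57)*w = (-8*10 - 57)*61 = (-80 - 57)*61 = -137*61 = -8357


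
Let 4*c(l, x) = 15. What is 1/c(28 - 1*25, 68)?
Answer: 4/15 ≈ 0.26667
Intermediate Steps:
c(l, x) = 15/4 (c(l, x) = (¼)*15 = 15/4)
1/c(28 - 1*25, 68) = 1/(15/4) = 4/15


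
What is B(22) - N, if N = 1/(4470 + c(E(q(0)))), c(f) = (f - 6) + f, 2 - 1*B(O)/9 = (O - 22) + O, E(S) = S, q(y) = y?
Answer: -803521/4464 ≈ -180.00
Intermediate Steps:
B(O) = 216 - 18*O (B(O) = 18 - 9*((O - 22) + O) = 18 - 9*((-22 + O) + O) = 18 - 9*(-22 + 2*O) = 18 + (198 - 18*O) = 216 - 18*O)
c(f) = -6 + 2*f (c(f) = (-6 + f) + f = -6 + 2*f)
N = 1/4464 (N = 1/(4470 + (-6 + 2*0)) = 1/(4470 + (-6 + 0)) = 1/(4470 - 6) = 1/4464 ≈ 0.00022401)
B(22) - N = (216 - 18*22) - 1*1/4464 = (216 - 396) - 1/4464 = -180 - 1/4464 = -803521/4464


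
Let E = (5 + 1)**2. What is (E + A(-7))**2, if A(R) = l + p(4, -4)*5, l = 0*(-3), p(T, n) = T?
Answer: 3136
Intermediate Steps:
E = 36 (E = 6**2 = 36)
l = 0
A(R) = 20 (A(R) = 0 + 4*5 = 0 + 20 = 20)
(E + A(-7))**2 = (36 + 20)**2 = 56**2 = 3136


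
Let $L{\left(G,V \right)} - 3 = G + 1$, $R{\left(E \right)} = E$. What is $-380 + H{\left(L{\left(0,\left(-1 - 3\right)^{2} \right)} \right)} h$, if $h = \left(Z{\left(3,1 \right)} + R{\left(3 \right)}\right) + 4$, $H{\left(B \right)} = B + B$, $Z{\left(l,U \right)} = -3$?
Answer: $-348$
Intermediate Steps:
$L{\left(G,V \right)} = 4 + G$ ($L{\left(G,V \right)} = 3 + \left(G + 1\right) = 3 + \left(1 + G\right) = 4 + G$)
$H{\left(B \right)} = 2 B$
$h = 4$ ($h = \left(-3 + 3\right) + 4 = 0 + 4 = 4$)
$-380 + H{\left(L{\left(0,\left(-1 - 3\right)^{2} \right)} \right)} h = -380 + 2 \left(4 + 0\right) 4 = -380 + 2 \cdot 4 \cdot 4 = -380 + 8 \cdot 4 = -380 + 32 = -348$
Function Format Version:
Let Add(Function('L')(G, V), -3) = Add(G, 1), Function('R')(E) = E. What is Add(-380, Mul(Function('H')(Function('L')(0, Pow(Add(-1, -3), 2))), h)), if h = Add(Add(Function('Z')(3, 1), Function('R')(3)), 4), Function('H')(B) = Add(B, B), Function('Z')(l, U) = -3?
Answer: -348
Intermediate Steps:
Function('L')(G, V) = Add(4, G) (Function('L')(G, V) = Add(3, Add(G, 1)) = Add(3, Add(1, G)) = Add(4, G))
Function('H')(B) = Mul(2, B)
h = 4 (h = Add(Add(-3, 3), 4) = Add(0, 4) = 4)
Add(-380, Mul(Function('H')(Function('L')(0, Pow(Add(-1, -3), 2))), h)) = Add(-380, Mul(Mul(2, Add(4, 0)), 4)) = Add(-380, Mul(Mul(2, 4), 4)) = Add(-380, Mul(8, 4)) = Add(-380, 32) = -348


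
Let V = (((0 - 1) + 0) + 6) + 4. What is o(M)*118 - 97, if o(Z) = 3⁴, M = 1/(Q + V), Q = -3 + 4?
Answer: 9461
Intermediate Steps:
V = 9 (V = ((-1 + 0) + 6) + 4 = (-1 + 6) + 4 = 5 + 4 = 9)
Q = 1
M = ⅒ (M = 1/(1 + 9) = 1/10 = ⅒ ≈ 0.10000)
o(Z) = 81
o(M)*118 - 97 = 81*118 - 97 = 9558 - 97 = 9461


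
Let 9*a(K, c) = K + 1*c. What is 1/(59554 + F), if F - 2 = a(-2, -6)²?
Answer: 81/4824100 ≈ 1.6791e-5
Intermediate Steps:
a(K, c) = K/9 + c/9 (a(K, c) = (K + 1*c)/9 = (K + c)/9 = K/9 + c/9)
F = 226/81 (F = 2 + ((⅑)*(-2) + (⅑)*(-6))² = 2 + (-2/9 - ⅔)² = 2 + (-8/9)² = 2 + 64/81 = 226/81 ≈ 2.7901)
1/(59554 + F) = 1/(59554 + 226/81) = 1/(4824100/81) = 81/4824100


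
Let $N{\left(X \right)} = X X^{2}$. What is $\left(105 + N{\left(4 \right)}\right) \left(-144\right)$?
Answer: $-24336$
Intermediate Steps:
$N{\left(X \right)} = X^{3}$
$\left(105 + N{\left(4 \right)}\right) \left(-144\right) = \left(105 + 4^{3}\right) \left(-144\right) = \left(105 + 64\right) \left(-144\right) = 169 \left(-144\right) = -24336$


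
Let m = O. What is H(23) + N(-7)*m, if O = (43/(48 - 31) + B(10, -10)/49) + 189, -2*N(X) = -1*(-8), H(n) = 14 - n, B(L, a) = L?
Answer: -646353/833 ≈ -775.93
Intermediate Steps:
N(X) = -4 (N(X) = -(-1)*(-8)/2 = -½*8 = -4)
O = 159714/833 (O = (43/(48 - 31) + 10/49) + 189 = (43/17 + 10*(1/49)) + 189 = (43*(1/17) + 10/49) + 189 = (43/17 + 10/49) + 189 = 2277/833 + 189 = 159714/833 ≈ 191.73)
m = 159714/833 ≈ 191.73
H(23) + N(-7)*m = (14 - 1*23) - 4*159714/833 = (14 - 23) - 638856/833 = -9 - 638856/833 = -646353/833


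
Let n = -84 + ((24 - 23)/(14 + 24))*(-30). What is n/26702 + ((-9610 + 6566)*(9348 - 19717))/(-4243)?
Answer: -16013235861241/2152635134 ≈ -7438.9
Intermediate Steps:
n = -1611/19 (n = -84 + (1/38)*(-30) = -84 - 15/19 = -1611/19 ≈ -84.789)
n/26702 + ((-9610 + 6566)*(9348 - 19717))/(-4243) = -1611/19/26702 + ((-9610 + 6566)*(9348 - 19717))/(-4243) = -1611/19*1/26702 - 3044*(-10369)*(-1/4243) = -1611/507338 + 31563236*(-1/4243) = -1611/507338 - 31563236/4243 = -16013235861241/2152635134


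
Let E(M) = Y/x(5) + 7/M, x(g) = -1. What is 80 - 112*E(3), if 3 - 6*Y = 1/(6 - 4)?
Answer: -404/3 ≈ -134.67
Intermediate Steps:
Y = 5/12 (Y = ½ - 1/(6*(6 - 4)) = ½ - ⅙/2 = ½ - ⅙*½ = ½ - 1/12 = 5/12 ≈ 0.41667)
E(M) = -5/12 + 7/M (E(M) = (5/12)/(-1) + 7/M = (5/12)*(-1) + 7/M = -5/12 + 7/M)
80 - 112*E(3) = 80 - 112*(-5/12 + 7/3) = 80 - 112*23/12 = 80 - 644/3 = -404/3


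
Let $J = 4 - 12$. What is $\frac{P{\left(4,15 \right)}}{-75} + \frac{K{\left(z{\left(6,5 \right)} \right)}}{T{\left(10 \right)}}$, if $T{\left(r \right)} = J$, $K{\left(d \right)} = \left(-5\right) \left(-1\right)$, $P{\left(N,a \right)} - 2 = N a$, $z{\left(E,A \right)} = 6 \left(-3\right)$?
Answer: $- \frac{871}{600} \approx -1.4517$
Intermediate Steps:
$z{\left(E,A \right)} = -18$
$P{\left(N,a \right)} = 2 + N a$
$J = -8$ ($J = 4 - 12 = -8$)
$K{\left(d \right)} = 5$
$T{\left(r \right)} = -8$
$\frac{P{\left(4,15 \right)}}{-75} + \frac{K{\left(z{\left(6,5 \right)} \right)}}{T{\left(10 \right)}} = \frac{2 + 4 \cdot 15}{-75} + \frac{5}{-8} = \left(2 + 60\right) \left(- \frac{1}{75}\right) + 5 \left(- \frac{1}{8}\right) = 62 \left(- \frac{1}{75}\right) - \frac{5}{8} = - \frac{62}{75} - \frac{5}{8} = - \frac{871}{600}$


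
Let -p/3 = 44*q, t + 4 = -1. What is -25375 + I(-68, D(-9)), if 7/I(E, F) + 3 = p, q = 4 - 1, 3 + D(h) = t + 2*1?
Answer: -1446376/57 ≈ -25375.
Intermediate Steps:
t = -5 (t = -4 - 1 = -5)
D(h) = -6 (D(h) = -3 + (-5 + 2*1) = -3 + (-5 + 2) = -3 - 3 = -6)
q = 3
p = -396 (p = -132*3 = -3*132 = -396)
I(E, F) = -1/57 (I(E, F) = 7/(-3 - 396) = 7/(-399) = 7*(-1/399) = -1/57)
-25375 + I(-68, D(-9)) = -25375 - 1/57 = -1446376/57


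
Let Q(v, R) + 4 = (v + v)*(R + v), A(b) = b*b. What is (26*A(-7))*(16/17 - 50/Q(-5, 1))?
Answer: -87269/153 ≈ -570.39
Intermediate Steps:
A(b) = b²
Q(v, R) = -4 + 2*v*(R + v) (Q(v, R) = -4 + (v + v)*(R + v) = -4 + (2*v)*(R + v) = -4 + 2*v*(R + v))
(26*A(-7))*(16/17 - 50/Q(-5, 1)) = (26*(-7)²)*(16/17 - 50/(-4 + 2*(-5)² + 2*1*(-5))) = (26*49)*(16*(1/17) - 50/(-4 + 2*25 - 10)) = 1274*(16/17 - 50/(-4 + 50 - 10)) = 1274*(16/17 - 50/36) = 1274*(16/17 - 50*1/36) = 1274*(16/17 - 25/18) = 1274*(-137/306) = -87269/153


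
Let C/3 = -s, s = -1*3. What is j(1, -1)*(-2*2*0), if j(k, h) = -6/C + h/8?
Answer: 0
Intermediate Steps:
s = -3
C = 9 (C = 3*(-1*(-3)) = 3*3 = 9)
j(k, h) = -2/3 + h/8 (j(k, h) = -6/9 + h/8 = -6*1/9 + h*(1/8) = -2/3 + h/8)
j(1, -1)*(-2*2*0) = (-2/3 + (1/8)*(-1))*(-2*2*0) = (-2/3 - 1/8)*(-4*0) = -19/24*0 = 0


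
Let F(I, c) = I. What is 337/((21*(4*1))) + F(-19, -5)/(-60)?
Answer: 303/70 ≈ 4.3286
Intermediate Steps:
337/((21*(4*1))) + F(-19, -5)/(-60) = 337/((21*(4*1))) - 19/(-60) = 337/((21*4)) - 19*(-1/60) = 337/84 + 19/60 = 303/70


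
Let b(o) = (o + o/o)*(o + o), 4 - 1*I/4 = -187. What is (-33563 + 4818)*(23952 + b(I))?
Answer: -34289105640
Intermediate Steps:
I = 764 (I = 16 - 4*(-187) = 16 + 748 = 764)
b(o) = 2*o*(1 + o) (b(o) = (o + 1)*(2*o) = (1 + o)*(2*o) = 2*o*(1 + o))
(-33563 + 4818)*(23952 + b(I)) = (-33563 + 4818)*(23952 + 2*764*(1 + 764)) = -28745*(23952 + 2*764*765) = -28745*(23952 + 1168920) = -28745*1192872 = -34289105640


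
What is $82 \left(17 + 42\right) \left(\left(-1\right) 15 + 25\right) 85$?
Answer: $4112300$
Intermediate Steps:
$82 \left(17 + 42\right) \left(\left(-1\right) 15 + 25\right) 85 = 82 \cdot 59 \left(-15 + 25\right) 85 = 82 \cdot 59 \cdot 10 \cdot 85 = 82 \cdot 590 \cdot 85 = 48380 \cdot 85 = 4112300$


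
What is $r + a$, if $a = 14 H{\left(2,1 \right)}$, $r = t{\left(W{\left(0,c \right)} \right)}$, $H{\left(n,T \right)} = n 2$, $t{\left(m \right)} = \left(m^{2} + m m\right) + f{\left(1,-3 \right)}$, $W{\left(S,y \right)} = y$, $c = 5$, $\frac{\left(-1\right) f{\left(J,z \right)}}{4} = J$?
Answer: $102$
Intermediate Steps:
$f{\left(J,z \right)} = - 4 J$
$t{\left(m \right)} = -4 + 2 m^{2}$ ($t{\left(m \right)} = \left(m^{2} + m m\right) - 4 = \left(m^{2} + m^{2}\right) - 4 = 2 m^{2} - 4 = -4 + 2 m^{2}$)
$H{\left(n,T \right)} = 2 n$
$r = 46$ ($r = -4 + 2 \cdot 5^{2} = -4 + 2 \cdot 25 = -4 + 50 = 46$)
$a = 56$ ($a = 14 \cdot 2 \cdot 2 = 14 \cdot 4 = 56$)
$r + a = 46 + 56 = 102$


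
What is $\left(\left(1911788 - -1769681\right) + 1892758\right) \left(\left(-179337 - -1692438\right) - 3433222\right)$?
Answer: $-10703190321467$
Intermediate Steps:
$\left(\left(1911788 - -1769681\right) + 1892758\right) \left(\left(-179337 - -1692438\right) - 3433222\right) = \left(\left(1911788 + 1769681\right) + 1892758\right) \left(\left(-179337 + 1692438\right) - 3433222\right) = \left(3681469 + 1892758\right) \left(1513101 - 3433222\right) = 5574227 \left(-1920121\right) = -10703190321467$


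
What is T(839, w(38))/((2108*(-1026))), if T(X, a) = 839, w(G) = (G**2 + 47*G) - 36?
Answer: -839/2162808 ≈ -0.00038792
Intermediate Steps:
w(G) = -36 + G**2 + 47*G
T(839, w(38))/((2108*(-1026))) = 839/((2108*(-1026))) = 839/(-2162808) = 839*(-1/2162808) = -839/2162808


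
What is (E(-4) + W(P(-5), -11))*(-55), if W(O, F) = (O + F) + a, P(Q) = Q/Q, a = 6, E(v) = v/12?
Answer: 715/3 ≈ 238.33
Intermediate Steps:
E(v) = v/12 (E(v) = v*(1/12) = v/12)
P(Q) = 1
W(O, F) = 6 + F + O (W(O, F) = (O + F) + 6 = (F + O) + 6 = 6 + F + O)
(E(-4) + W(P(-5), -11))*(-55) = ((1/12)*(-4) + (6 - 11 + 1))*(-55) = (-⅓ - 4)*(-55) = -13/3*(-55) = 715/3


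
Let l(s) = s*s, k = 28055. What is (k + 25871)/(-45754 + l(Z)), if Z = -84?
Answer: -26963/19349 ≈ -1.3935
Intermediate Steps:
l(s) = s²
(k + 25871)/(-45754 + l(Z)) = (28055 + 25871)/(-45754 + (-84)²) = 53926/(-45754 + 7056) = 53926/(-38698) = 53926*(-1/38698) = -26963/19349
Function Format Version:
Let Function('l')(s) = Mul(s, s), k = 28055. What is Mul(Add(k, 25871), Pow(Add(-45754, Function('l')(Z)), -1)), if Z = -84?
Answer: Rational(-26963, 19349) ≈ -1.3935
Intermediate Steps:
Function('l')(s) = Pow(s, 2)
Mul(Add(k, 25871), Pow(Add(-45754, Function('l')(Z)), -1)) = Mul(Add(28055, 25871), Pow(Add(-45754, Pow(-84, 2)), -1)) = Mul(53926, Pow(Add(-45754, 7056), -1)) = Mul(53926, Pow(-38698, -1)) = Mul(53926, Rational(-1, 38698)) = Rational(-26963, 19349)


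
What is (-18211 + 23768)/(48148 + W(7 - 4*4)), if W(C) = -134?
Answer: 5557/48014 ≈ 0.11574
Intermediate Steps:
(-18211 + 23768)/(48148 + W(7 - 4*4)) = (-18211 + 23768)/(48148 - 134) = 5557/48014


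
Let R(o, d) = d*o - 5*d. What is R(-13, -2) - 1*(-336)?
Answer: 372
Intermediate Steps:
R(o, d) = -5*d + d*o
R(-13, -2) - 1*(-336) = -2*(-5 - 13) - 1*(-336) = -2*(-18) + 336 = 36 + 336 = 372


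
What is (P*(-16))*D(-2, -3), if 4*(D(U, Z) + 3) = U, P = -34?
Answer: -1904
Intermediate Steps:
D(U, Z) = -3 + U/4
(P*(-16))*D(-2, -3) = (-34*(-16))*(-3 + (1/4)*(-2)) = 544*(-3 - 1/2) = 544*(-7/2) = -1904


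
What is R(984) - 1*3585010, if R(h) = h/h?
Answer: -3585009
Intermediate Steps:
R(h) = 1
R(984) - 1*3585010 = 1 - 1*3585010 = 1 - 3585010 = -3585009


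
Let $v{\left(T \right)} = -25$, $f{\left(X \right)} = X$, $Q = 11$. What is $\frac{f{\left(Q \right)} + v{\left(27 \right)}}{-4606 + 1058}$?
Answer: $\frac{7}{1774} \approx 0.0039459$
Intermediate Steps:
$\frac{f{\left(Q \right)} + v{\left(27 \right)}}{-4606 + 1058} = \frac{11 - 25}{-4606 + 1058} = - \frac{14}{-3548} = \left(-14\right) \left(- \frac{1}{3548}\right) = \frac{7}{1774}$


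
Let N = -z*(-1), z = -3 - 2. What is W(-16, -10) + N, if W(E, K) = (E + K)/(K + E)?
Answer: -4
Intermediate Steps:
W(E, K) = 1 (W(E, K) = (E + K)/(E + K) = 1)
z = -5
N = -5 (N = -1*(-5)*(-1) = 5*(-1) = -5)
W(-16, -10) + N = 1 - 5 = -4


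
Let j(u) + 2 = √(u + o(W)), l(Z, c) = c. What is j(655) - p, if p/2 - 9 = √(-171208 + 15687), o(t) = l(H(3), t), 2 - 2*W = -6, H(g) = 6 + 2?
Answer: -20 + √659 - 2*I*√155521 ≈ 5.671 - 788.72*I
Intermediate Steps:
H(g) = 8
W = 4 (W = 1 - ½*(-6) = 1 + 3 = 4)
o(t) = t
p = 18 + 2*I*√155521 (p = 18 + 2*√(-171208 + 15687) = 18 + 2*√(-155521) = 18 + 2*(I*√155521) = 18 + 2*I*√155521 ≈ 18.0 + 788.72*I)
j(u) = -2 + √(4 + u) (j(u) = -2 + √(u + 4) = -2 + √(4 + u))
j(655) - p = (-2 + √(4 + 655)) - (18 + 2*I*√155521) = (-2 + √659) + (-18 - 2*I*√155521) = -20 + √659 - 2*I*√155521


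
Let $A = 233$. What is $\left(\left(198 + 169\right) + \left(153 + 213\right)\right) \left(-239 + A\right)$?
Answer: $-4398$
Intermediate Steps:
$\left(\left(198 + 169\right) + \left(153 + 213\right)\right) \left(-239 + A\right) = \left(\left(198 + 169\right) + \left(153 + 213\right)\right) \left(-239 + 233\right) = \left(367 + 366\right) \left(-6\right) = 733 \left(-6\right) = -4398$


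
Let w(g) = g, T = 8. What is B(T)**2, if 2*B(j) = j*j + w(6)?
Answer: 1225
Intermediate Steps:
B(j) = 3 + j**2/2 (B(j) = (j*j + 6)/2 = (j**2 + 6)/2 = (6 + j**2)/2 = 3 + j**2/2)
B(T)**2 = (3 + (1/2)*8**2)**2 = (3 + (1/2)*64)**2 = (3 + 32)**2 = 35**2 = 1225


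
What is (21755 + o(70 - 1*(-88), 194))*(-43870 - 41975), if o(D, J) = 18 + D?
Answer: -1882666695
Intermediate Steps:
(21755 + o(70 - 1*(-88), 194))*(-43870 - 41975) = (21755 + (18 + (70 - 1*(-88))))*(-43870 - 41975) = (21755 + (18 + (70 + 88)))*(-85845) = (21755 + (18 + 158))*(-85845) = (21755 + 176)*(-85845) = 21931*(-85845) = -1882666695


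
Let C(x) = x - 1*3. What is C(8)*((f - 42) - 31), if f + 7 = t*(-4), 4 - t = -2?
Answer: -520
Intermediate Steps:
t = 6 (t = 4 - 1*(-2) = 4 + 2 = 6)
C(x) = -3 + x (C(x) = x - 3 = -3 + x)
f = -31 (f = -7 + 6*(-4) = -7 - 24 = -31)
C(8)*((f - 42) - 31) = (-3 + 8)*((-31 - 42) - 31) = 5*(-73 - 31) = 5*(-104) = -520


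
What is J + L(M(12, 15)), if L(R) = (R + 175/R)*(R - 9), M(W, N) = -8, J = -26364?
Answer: -206849/8 ≈ -25856.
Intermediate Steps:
L(R) = (-9 + R)*(R + 175/R) (L(R) = (R + 175/R)*(-9 + R) = (-9 + R)*(R + 175/R))
J + L(M(12, 15)) = -26364 + (175 + (-8)² - 1575/(-8) - 9*(-8)) = -26364 + (175 + 64 - 1575*(-⅛) + 72) = -26364 + (175 + 64 + 1575/8 + 72) = -26364 + 4063/8 = -206849/8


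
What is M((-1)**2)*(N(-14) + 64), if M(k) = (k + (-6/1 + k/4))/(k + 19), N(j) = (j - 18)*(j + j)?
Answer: -228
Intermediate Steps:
N(j) = 2*j*(-18 + j) (N(j) = (-18 + j)*(2*j) = 2*j*(-18 + j))
M(k) = (-6 + 5*k/4)/(19 + k) (M(k) = (k + (-6*1 + k*(1/4)))/(19 + k) = (k + (-6 + k/4))/(19 + k) = (-6 + 5*k/4)/(19 + k))
M((-1)**2)*(N(-14) + 64) = ((-24 + 5*(-1)**2)/(4*(19 + (-1)**2)))*(2*(-14)*(-18 - 14) + 64) = ((-24 + 5*1)/(4*(19 + 1)))*(2*(-14)*(-32) + 64) = ((1/4)*(-24 + 5)/20)*(896 + 64) = ((1/4)*(1/20)*(-19))*960 = -19/80*960 = -228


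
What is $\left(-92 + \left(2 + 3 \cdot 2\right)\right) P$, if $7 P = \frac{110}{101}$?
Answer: $- \frac{1320}{101} \approx -13.069$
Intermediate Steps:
$P = \frac{110}{707}$ ($P = \frac{110 \cdot \frac{1}{101}}{7} = \frac{1}{7} \cdot \frac{110}{101} = \frac{110}{707} \approx 0.15559$)
$\left(-92 + \left(2 + 3 \cdot 2\right)\right) P = \left(-92 + \left(2 + 3 \cdot 2\right)\right) \frac{110}{707} = \left(-92 + \left(2 + 6\right)\right) \frac{110}{707} = \left(-92 + 8\right) \frac{110}{707} = \left(-84\right) \frac{110}{707} = - \frac{1320}{101}$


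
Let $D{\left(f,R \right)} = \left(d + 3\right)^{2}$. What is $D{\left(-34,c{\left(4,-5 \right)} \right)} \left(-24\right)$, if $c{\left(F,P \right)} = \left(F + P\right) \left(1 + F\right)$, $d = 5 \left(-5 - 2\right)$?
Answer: $-24576$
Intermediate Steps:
$d = -35$ ($d = 5 \left(-7\right) = -35$)
$c{\left(F,P \right)} = \left(1 + F\right) \left(F + P\right)$
$D{\left(f,R \right)} = 1024$ ($D{\left(f,R \right)} = \left(-35 + 3\right)^{2} = \left(-32\right)^{2} = 1024$)
$D{\left(-34,c{\left(4,-5 \right)} \right)} \left(-24\right) = 1024 \left(-24\right) = -24576$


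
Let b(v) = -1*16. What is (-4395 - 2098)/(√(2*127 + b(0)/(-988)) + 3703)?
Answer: -5938764013/3386852881 + 6493*√15497274/3386852881 ≈ -1.7459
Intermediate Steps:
b(v) = -16
(-4395 - 2098)/(√(2*127 + b(0)/(-988)) + 3703) = (-4395 - 2098)/(√(2*127 - 16/(-988)) + 3703) = -6493/(√(254 - 16*(-1/988)) + 3703) = -6493/(√(254 + 4/247) + 3703) = -6493/(√(62742/247) + 3703) = -6493/(√15497274/247 + 3703) = -6493/(3703 + √15497274/247)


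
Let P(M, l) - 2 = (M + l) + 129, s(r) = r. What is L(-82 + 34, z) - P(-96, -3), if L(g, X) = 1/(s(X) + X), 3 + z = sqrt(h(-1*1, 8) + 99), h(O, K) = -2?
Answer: -5629/176 + sqrt(97)/176 ≈ -31.927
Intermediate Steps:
P(M, l) = 131 + M + l (P(M, l) = 2 + ((M + l) + 129) = 2 + (129 + M + l) = 131 + M + l)
z = -3 + sqrt(97) (z = -3 + sqrt(-2 + 99) = -3 + sqrt(97) ≈ 6.8489)
L(g, X) = 1/(2*X) (L(g, X) = 1/(X + X) = 1/(2*X))
L(-82 + 34, z) - P(-96, -3) = 1/(2*(-3 + sqrt(97))) - (131 - 96 - 3) = 1/(2*(-3 + sqrt(97))) - 1*32 = 1/(2*(-3 + sqrt(97))) - 32 = -32 + 1/(2*(-3 + sqrt(97)))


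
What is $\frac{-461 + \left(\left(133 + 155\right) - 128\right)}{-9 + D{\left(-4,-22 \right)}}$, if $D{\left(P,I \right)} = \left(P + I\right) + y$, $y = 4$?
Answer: $\frac{301}{31} \approx 9.7097$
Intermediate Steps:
$D{\left(P,I \right)} = 4 + I + P$ ($D{\left(P,I \right)} = \left(P + I\right) + 4 = \left(I + P\right) + 4 = 4 + I + P$)
$\frac{-461 + \left(\left(133 + 155\right) - 128\right)}{-9 + D{\left(-4,-22 \right)}} = \frac{-461 + \left(\left(133 + 155\right) - 128\right)}{-9 - 22} = \frac{-461 + \left(288 - 128\right)}{-9 - 22} = \frac{-461 + 160}{-31} = \left(-301\right) \left(- \frac{1}{31}\right) = \frac{301}{31}$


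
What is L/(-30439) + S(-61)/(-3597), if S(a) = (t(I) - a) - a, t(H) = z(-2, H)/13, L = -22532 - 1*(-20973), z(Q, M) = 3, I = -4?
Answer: 24532828/1423358079 ≈ 0.017236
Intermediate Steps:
L = -1559 (L = -22532 + 20973 = -1559)
t(H) = 3/13
S(a) = 3/13 - 2*a (S(a) = (3/13 - a) - a = 3/13 - 2*a)
L/(-30439) + S(-61)/(-3597) = -1559/(-30439) + (3/13 - 2*(-61))/(-3597) = -1559*(-1/30439) + (3/13 + 122)*(-1/3597) = 1559/30439 + (1589/13)*(-1/3597) = 1559/30439 - 1589/46761 = 24532828/1423358079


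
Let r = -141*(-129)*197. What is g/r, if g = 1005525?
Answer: 111725/398137 ≈ 0.28062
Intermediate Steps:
r = 3583233 (r = 18189*197 = 3583233)
g/r = 1005525/3583233 = 1005525*(1/3583233) = 111725/398137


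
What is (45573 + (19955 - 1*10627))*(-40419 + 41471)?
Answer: 57755852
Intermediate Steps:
(45573 + (19955 - 1*10627))*(-40419 + 41471) = (45573 + (19955 - 10627))*1052 = (45573 + 9328)*1052 = 54901*1052 = 57755852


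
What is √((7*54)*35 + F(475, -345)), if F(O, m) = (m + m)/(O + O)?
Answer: √119394195/95 ≈ 115.02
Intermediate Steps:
F(O, m) = m/O (F(O, m) = (2*m)/((2*O)) = (2*m)*(1/(2*O)) = m/O)
√((7*54)*35 + F(475, -345)) = √((7*54)*35 - 345/475) = √(378*35 - 345*1/475) = √(13230 - 69/95) = √(1256781/95) = √119394195/95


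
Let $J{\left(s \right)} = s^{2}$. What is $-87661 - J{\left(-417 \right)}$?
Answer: $-261550$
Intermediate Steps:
$-87661 - J{\left(-417 \right)} = -87661 - \left(-417\right)^{2} = -87661 - 173889 = -261550$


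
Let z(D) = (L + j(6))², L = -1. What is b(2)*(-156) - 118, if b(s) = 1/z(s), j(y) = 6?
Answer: -3106/25 ≈ -124.24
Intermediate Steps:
z(D) = 25 (z(D) = (-1 + 6)² = 5² = 25)
b(s) = 1/25
b(2)*(-156) - 118 = (1/25)*(-156) - 118 = -156/25 - 118 = -3106/25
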